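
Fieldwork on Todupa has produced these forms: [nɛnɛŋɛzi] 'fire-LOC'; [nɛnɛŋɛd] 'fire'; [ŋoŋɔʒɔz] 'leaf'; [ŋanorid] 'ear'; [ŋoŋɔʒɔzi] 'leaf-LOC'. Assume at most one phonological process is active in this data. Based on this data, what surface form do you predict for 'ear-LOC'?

In [nɛnɛŋɛd] and [nɛnɛŋɛzi] the final segment of 'fire' alternates: [d] ~ [z].
Compare 'leaf', with invariant [z] in [ŋoŋɔʒɔz] and [ŋoŋɔʒɔzi]: an analysis with underlying /z/ and a rule producing [d] in isolation would wrongly predict alternation here too.
The underlying segment must be /d/; voiced stops become fricatives between vowels, yielding [z] there.
From [ŋanorid] the stem 'ear' is /ŋanorid/; between vowels this yields [ŋanorizi].

[ŋanorizi]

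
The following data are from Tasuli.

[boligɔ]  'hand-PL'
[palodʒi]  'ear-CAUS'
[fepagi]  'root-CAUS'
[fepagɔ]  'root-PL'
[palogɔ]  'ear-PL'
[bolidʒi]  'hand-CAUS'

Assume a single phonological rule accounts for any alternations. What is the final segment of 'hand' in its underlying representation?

/dʒ/

In [bolidʒi] and [boligɔ] the final segment of 'hand' alternates: [dʒ] ~ [g].
But 'root' keeps [g] in both environments ([fepagi], [fepagɔ]), so there is no rule changing /g/ to [dʒ] before the CAUS suffix.
Therefore /dʒ/ is basic and [g] is derived by depalatalization (palato-alveolar /dʒ/ becomes [g] when no front vowel follows).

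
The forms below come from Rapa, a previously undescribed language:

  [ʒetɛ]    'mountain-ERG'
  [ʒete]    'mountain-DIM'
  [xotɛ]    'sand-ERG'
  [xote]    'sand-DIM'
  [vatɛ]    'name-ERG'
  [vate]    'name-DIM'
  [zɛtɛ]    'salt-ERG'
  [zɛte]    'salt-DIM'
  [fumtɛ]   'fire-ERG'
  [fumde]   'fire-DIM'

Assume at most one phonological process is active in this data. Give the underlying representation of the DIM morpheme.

/-de/

The DIM morpheme has two allomorphs, [-de] and [-te].
By contrast the ERG suffix keeps its initial [t] throughout — that segment must be underlying.
So the underlying form is /-de/, and voiced stops become voiceless after a vowel.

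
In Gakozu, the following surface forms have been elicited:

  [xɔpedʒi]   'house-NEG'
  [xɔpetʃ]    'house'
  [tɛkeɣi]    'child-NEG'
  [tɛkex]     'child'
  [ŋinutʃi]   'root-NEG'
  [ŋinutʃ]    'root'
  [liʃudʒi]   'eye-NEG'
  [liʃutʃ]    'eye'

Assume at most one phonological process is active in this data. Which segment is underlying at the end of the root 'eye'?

/dʒ/

'eye' shows [dʒ] ~ [tʃ] at the end of the stem ([liʃudʒi] vs [liʃutʃ]).
Compare 'root', with invariant [tʃ] in [ŋinutʃi] and [ŋinutʃ]: an analysis with underlying /tʃ/ and a rule producing [dʒ] before the NEG suffix would wrongly predict alternation here too.
The alternation reflects word-final obstruent devoicing: voiced obstruents become voiceless word-finally. /dʒ/ is underlying.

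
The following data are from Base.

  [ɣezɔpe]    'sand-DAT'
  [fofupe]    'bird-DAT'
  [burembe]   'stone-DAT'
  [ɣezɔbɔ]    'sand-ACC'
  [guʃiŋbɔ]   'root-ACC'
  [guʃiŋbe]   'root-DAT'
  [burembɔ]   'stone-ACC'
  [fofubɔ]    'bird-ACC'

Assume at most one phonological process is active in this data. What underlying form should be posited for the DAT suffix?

The DAT morpheme has two allomorphs, [-be] and [-pe].
By contrast the ACC suffix keeps its initial [b] throughout — that segment must be underlying.
So the underlying form is /-pe/, and voiceless stops become voiced after a nasal.

/-pe/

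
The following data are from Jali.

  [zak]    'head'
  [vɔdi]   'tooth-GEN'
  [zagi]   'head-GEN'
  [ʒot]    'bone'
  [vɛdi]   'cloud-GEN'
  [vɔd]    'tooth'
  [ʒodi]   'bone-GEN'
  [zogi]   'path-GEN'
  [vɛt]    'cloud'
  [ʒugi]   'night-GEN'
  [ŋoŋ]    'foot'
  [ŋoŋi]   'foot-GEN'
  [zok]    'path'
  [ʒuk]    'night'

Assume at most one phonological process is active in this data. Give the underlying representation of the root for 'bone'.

In [ʒot] and [ʒodi] the final segment of 'bone' alternates: [t] ~ [d].
The stem 'tooth' ([vɔd], [vɔdi]) shows [d] unchanged in both environments, so [d] cannot be basic with [t] derived in isolation.
The underlying segment must be /t/; voiceless stops become voiced between vowels, yielding [d] there.
So 'bone' = /ʒot/.

/ʒot/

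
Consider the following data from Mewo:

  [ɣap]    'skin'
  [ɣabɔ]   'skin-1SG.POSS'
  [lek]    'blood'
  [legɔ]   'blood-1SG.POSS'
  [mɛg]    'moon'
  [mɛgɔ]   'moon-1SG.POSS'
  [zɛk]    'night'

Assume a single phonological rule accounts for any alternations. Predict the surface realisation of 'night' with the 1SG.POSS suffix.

The stem for 'blood' ends in [k] in [lek] but [g] in [legɔ].
But 'moon' keeps [g] in both environments ([mɛg], [mɛgɔ]), so there is no rule changing /g/ to [k] in isolation.
Therefore /k/ is basic and [g] is derived by intervocalic voicing (voiceless stops become voiced between vowels).
The one attested form of 'night', [zɛk], shows underlying /zɛk/. Applying the same rule between vowels gives [zɛgɔ].

[zɛgɔ]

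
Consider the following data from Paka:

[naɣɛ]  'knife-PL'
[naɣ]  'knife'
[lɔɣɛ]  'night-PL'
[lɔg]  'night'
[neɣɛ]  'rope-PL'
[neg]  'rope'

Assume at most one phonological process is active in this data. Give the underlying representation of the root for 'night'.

/lɔg/

The root 'night' surfaces as [lɔɣɛ] and [lɔg], with a stem-final [ɣ] ~ [g] alternation.
The stem 'knife' ([naɣɛ], [naɣ]) shows [ɣ] unchanged in both environments, so [ɣ] cannot be basic with [g] derived in isolation.
The underlying segment must be /g/; voiced stops become fricatives between vowels, yielding [ɣ] there.
So 'night' = /lɔg/.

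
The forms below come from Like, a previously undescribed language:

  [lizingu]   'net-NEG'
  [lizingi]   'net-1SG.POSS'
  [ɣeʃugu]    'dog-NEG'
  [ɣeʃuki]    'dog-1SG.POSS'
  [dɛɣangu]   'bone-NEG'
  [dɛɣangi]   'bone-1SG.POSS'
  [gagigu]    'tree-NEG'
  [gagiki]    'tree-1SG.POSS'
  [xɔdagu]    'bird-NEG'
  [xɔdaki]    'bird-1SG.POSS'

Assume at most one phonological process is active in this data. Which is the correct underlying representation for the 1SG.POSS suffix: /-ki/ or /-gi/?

/-ki/

The 1SG.POSS morpheme has two allomorphs, [-gi] and [-ki].
By contrast the NEG suffix keeps its initial [g] throughout — that segment must be underlying.
The 1SG.POSS suffix is therefore /-ki/ underlyingly, with post-nasal voicing: voiceless stops become voiced after a nasal.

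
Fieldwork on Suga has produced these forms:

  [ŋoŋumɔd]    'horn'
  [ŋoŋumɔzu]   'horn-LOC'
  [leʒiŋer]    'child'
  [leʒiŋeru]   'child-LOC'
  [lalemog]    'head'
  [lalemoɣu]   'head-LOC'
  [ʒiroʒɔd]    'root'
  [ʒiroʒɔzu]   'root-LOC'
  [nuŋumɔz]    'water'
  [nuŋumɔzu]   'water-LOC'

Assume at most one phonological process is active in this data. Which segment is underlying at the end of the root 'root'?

In [ʒiroʒɔd] and [ʒiroʒɔzu] the final segment of 'root' alternates: [d] ~ [z].
The stem 'water' ([nuŋumɔz], [nuŋumɔzu]) shows [z] unchanged in both environments, so [z] cannot be basic with [d] derived in isolation.
Therefore /d/ is basic and [z] is derived by intervocalic spirantization (voiced stops become fricatives between vowels).

/d/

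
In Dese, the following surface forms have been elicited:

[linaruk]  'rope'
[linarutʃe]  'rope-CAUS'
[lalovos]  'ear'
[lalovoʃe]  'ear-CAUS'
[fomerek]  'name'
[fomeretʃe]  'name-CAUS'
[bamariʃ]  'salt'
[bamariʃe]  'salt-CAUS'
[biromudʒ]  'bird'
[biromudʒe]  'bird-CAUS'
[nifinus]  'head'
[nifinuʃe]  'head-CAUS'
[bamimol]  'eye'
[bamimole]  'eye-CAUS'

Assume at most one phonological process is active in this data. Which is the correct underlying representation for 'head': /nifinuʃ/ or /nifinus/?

'head' shows [s] ~ [ʃ] at the end of the stem ([nifinus] vs [nifinuʃe]).
The stem 'salt' ([bamariʃ], [bamariʃe]) shows [ʃ] unchanged in both environments, so [ʃ] cannot be basic with [s] derived in isolation.
Therefore /s/ is basic and [ʃ] is derived by palatalization before a front vowel (/k/ and /s/ become palato-alveolar [tʃ] and [ʃ] before a front vowel).

/nifinus/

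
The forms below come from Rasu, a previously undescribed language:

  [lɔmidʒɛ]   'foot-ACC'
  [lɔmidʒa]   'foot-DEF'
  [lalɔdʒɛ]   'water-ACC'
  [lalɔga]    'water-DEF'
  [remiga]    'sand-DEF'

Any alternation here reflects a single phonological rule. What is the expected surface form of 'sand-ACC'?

[remidʒɛ]

In [lalɔdʒɛ] and [lalɔga] the final segment of 'water' alternates: [dʒ] ~ [g].
If /dʒ/ were underlying and a rule turned it into [g] before the DEF suffix, 'foot' would also alternate; but it has [dʒ] in both [lɔmidʒɛ] and [lɔmidʒa].
The underlying segment must be /g/; /g/ becomes palato-alveolar [dʒ] before a front vowel, yielding [dʒ] there.
The one attested form of 'sand', [remiga], shows underlying /remig/. Applying the same rule before a front vowel gives [remidʒɛ].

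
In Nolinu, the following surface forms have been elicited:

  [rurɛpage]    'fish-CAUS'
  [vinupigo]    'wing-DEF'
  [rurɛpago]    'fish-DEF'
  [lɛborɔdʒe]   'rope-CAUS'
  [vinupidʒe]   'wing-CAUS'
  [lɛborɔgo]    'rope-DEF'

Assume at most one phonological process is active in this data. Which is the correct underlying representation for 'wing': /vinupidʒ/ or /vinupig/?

/vinupidʒ/

In [vinupidʒe] and [vinupigo] the final segment of 'wing' alternates: [dʒ] ~ [g].
But 'fish' keeps [g] in both environments ([rurɛpage], [rurɛpago]), so there is no rule changing /g/ to [dʒ] before the CAUS suffix.
So /dʒ/ is underlying, and a rule of depalatalization — palato-alveolar /dʒ/ becomes [g] when no front vowel follows — gives [g].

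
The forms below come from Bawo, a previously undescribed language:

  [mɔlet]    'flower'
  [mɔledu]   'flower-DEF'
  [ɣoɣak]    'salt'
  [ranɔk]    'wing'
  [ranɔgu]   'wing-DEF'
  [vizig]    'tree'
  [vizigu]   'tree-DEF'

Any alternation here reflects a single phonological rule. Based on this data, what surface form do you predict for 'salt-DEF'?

The stem for 'wing' ends in [k] in [ranɔk] but [g] in [ranɔgu].
Compare 'tree', with invariant [g] in [vizig] and [vizigu]: an analysis with underlying /g/ and a rule producing [k] in isolation would wrongly predict alternation here too.
So /k/ is underlying, and a rule of intervocalic voicing — voiceless stops become voiced between vowels — gives [g].
The one attested form of 'salt', [ɣoɣak], shows underlying /ɣoɣak/. Applying the same rule between vowels gives [ɣoɣagu].

[ɣoɣagu]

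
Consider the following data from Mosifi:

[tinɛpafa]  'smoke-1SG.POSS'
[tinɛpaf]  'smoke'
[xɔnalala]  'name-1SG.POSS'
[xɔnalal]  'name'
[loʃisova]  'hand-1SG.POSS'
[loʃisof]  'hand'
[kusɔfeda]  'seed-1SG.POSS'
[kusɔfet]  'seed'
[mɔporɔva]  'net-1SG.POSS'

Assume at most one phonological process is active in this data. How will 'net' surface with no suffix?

[mɔporɔf]

The root 'hand' surfaces as [loʃisova] and [loʃisof], with a stem-final [v] ~ [f] alternation.
If /f/ were underlying and a rule turned it into [v] before the 1SG.POSS suffix, 'smoke' would also alternate; but it has [f] in both [tinɛpafa] and [tinɛpaf].
So /v/ is underlying, and a rule of word-final obstruent devoicing — voiced obstruents become voiceless word-finally — gives [f].
The one attested form of 'net', [mɔporɔva], shows underlying /mɔporɔv/. Applying the same rule word-finally gives [mɔporɔf].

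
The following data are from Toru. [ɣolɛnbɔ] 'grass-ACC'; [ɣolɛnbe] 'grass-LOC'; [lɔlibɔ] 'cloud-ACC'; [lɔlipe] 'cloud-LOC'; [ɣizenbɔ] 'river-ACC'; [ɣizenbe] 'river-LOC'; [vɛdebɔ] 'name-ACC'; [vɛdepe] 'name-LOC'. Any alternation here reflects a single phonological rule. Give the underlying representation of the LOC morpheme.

/-pe/

The LOC suffix surfaces as [-be] and [-pe], depending on the final segment of the stem.
By contrast the ACC suffix keeps its initial [b] throughout — that segment must be underlying.
The LOC suffix is therefore /-pe/ underlyingly, with post-nasal voicing: voiceless stops become voiced after a nasal.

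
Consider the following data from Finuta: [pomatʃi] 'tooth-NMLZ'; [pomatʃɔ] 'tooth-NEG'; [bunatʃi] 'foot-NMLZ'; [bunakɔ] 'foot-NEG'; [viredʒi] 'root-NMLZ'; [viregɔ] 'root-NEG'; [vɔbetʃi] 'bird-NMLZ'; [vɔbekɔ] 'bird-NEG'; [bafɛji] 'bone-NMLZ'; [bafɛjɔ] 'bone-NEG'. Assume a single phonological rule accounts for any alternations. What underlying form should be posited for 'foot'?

/bunak/

The root 'foot' surfaces as [bunatʃi] and [bunakɔ], with a stem-final [tʃ] ~ [k] alternation.
If /tʃ/ were underlying and a rule turned it into [k] before the NEG suffix, 'tooth' would also alternate; but it has [tʃ] in both [pomatʃi] and [pomatʃɔ].
Therefore /k/ is basic and [tʃ] is derived by palatalization before a front vowel (/k/ and /g/ become palato-alveolar [tʃ] and [dʒ] before a front vowel).
Hence 'foot' is /bunak/ underlyingly.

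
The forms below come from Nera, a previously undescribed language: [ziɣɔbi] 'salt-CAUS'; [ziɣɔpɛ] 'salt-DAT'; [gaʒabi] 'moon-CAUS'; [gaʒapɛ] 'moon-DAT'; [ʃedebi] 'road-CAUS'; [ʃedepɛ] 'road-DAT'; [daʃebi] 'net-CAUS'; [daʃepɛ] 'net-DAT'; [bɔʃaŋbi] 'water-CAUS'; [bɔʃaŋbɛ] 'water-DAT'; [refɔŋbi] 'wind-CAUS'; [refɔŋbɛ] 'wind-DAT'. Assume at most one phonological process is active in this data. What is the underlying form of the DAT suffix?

The DAT suffix surfaces as [-bɛ] and [-pɛ], depending on the final segment of the stem.
By contrast the CAUS suffix keeps its initial [b] throughout — that segment must be underlying.
So the underlying form is /-pɛ/, and voiceless stops become voiced after a nasal.

/-pɛ/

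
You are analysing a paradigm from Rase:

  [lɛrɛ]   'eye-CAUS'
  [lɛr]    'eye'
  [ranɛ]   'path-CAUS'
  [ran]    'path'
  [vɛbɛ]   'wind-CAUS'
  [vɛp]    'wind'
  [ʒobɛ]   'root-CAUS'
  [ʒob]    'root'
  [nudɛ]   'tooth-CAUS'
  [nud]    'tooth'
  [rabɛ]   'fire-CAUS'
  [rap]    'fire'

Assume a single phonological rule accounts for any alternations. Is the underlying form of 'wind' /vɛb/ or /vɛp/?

In [vɛbɛ] and [vɛp] the final segment of 'wind' alternates: [b] ~ [p].
If /b/ were underlying and a rule turned it into [p] in isolation, 'root' would also alternate; but it has [b] in both [ʒobɛ] and [ʒob].
Therefore /p/ is basic and [b] is derived by intervocalic voicing (voiceless stops become voiced between vowels).

/vɛp/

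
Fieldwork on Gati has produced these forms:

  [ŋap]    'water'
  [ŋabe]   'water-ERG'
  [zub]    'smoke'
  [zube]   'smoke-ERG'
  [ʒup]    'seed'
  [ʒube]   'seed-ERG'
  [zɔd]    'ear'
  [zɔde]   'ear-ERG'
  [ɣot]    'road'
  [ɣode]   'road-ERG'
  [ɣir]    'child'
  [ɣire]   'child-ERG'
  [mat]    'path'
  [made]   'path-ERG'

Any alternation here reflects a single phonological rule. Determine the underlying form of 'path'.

The root 'path' surfaces as [mat] and [made], with a stem-final [t] ~ [d] alternation.
The stem 'ear' ([zɔd], [zɔde]) shows [d] unchanged in both environments, so [d] cannot be basic with [t] derived in isolation.
So /t/ is underlying, and a rule of intervocalic voicing — voiceless stops become voiced between vowels — gives [d].

/mat/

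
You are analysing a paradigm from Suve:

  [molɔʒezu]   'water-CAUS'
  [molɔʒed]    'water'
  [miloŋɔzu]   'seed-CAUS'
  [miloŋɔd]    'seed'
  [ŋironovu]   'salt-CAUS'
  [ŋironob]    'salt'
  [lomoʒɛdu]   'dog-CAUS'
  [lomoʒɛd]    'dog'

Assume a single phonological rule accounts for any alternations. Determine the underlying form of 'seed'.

In [miloŋɔzu] and [miloŋɔd] the final segment of 'seed' alternates: [z] ~ [d].
But 'dog' keeps [d] in both environments ([lomoʒɛdu], [lomoʒɛd]), so there is no rule changing /d/ to [z] before the CAUS suffix.
The alternation reflects word-final hardening: voiced fricatives become stops word-finally. /z/ is underlying.

/miloŋɔz/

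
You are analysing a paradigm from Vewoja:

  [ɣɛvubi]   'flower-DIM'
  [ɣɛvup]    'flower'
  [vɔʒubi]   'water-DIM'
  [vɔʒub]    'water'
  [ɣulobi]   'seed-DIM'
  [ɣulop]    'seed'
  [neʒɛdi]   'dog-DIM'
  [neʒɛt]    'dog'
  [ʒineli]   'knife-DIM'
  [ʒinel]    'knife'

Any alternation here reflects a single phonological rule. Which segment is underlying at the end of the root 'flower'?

The stem for 'flower' ends in [b] in [ɣɛvubi] but [p] in [ɣɛvup].
But 'water' keeps [b] in both environments ([vɔʒubi], [vɔʒub]), so there is no rule changing /b/ to [p] in isolation.
Therefore /p/ is basic and [b] is derived by intervocalic voicing (voiceless stops become voiced between vowels).

/p/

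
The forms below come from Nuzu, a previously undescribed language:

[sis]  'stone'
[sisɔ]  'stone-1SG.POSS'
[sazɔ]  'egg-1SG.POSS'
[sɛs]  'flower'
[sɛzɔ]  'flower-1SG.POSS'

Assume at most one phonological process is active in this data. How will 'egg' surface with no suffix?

The stem for 'flower' ends in [s] in [sɛs] but [z] in [sɛzɔ].
If /s/ were underlying and a rule turned it into [z] before the 1SG.POSS suffix, 'stone' would also alternate; but it has [s] in both [sis] and [sisɔ].
The underlying segment must be /z/; voiced obstruents become voiceless word-finally, yielding [s] there.
From [sazɔ] the stem 'egg' is /saz/; word-finally this yields [sas].

[sas]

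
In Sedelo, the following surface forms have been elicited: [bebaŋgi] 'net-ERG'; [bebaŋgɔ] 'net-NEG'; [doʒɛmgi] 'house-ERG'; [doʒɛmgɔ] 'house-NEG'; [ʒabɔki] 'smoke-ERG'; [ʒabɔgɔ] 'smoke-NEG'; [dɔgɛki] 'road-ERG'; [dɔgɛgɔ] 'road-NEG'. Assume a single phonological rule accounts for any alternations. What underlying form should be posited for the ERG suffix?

The ERG suffix surfaces as [-gi] and [-ki], depending on the final segment of the stem.
By contrast the NEG suffix keeps its initial [g] throughout — that segment must be underlying.
The ERG suffix is therefore /-ki/ underlyingly, with post-nasal voicing: voiceless stops become voiced after a nasal.

/-ki/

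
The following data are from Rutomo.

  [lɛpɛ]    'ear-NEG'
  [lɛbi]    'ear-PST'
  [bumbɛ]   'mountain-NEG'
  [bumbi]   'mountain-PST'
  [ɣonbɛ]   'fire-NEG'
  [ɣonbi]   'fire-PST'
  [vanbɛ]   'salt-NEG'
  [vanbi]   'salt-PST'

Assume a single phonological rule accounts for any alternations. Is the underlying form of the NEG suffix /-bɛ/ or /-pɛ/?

The NEG suffix surfaces as [-bɛ] and [-pɛ], depending on the final segment of the stem.
By contrast the PST suffix keeps its initial [b] throughout — that segment must be underlying.
The NEG suffix is therefore /-pɛ/ underlyingly, with post-nasal voicing: voiceless stops become voiced after a nasal.

/-pɛ/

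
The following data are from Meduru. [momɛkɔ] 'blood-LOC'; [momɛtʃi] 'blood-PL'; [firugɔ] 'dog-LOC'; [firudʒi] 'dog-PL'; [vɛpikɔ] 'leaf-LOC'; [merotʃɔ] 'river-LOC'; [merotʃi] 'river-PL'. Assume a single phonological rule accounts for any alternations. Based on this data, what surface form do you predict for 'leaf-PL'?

[vɛpitʃi]

The stem for 'blood' ends in [k] in [momɛkɔ] but [tʃ] in [momɛtʃi].
The stem 'river' ([merotʃɔ], [merotʃi]) shows [tʃ] unchanged in both environments, so [tʃ] cannot be basic with [k] derived before the LOC suffix.
So /k/ is underlying, and a rule of palatalization before a front vowel — /k/ and /g/ become palato-alveolar [tʃ] and [dʒ] before a front vowel — gives [tʃ].
The one attested form of 'leaf', [vɛpikɔ], shows underlying /vɛpik/. Applying the same rule before a front vowel gives [vɛpitʃi].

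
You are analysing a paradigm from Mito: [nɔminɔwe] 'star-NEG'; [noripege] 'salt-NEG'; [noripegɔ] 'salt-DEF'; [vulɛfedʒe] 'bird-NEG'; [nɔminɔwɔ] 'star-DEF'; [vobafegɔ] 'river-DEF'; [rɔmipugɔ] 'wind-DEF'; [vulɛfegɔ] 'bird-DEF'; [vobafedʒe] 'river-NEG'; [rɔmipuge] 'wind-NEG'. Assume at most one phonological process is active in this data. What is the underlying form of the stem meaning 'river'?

/vobafedʒ/

The root 'river' surfaces as [vobafedʒe] and [vobafegɔ], with a stem-final [dʒ] ~ [g] alternation.
The stem 'wind' ([rɔmipuge], [rɔmipugɔ]) shows [g] unchanged in both environments, so [g] cannot be basic with [dʒ] derived before the NEG suffix.
The underlying segment must be /dʒ/; palato-alveolar /dʒ/ becomes [g] when no front vowel follows, yielding [g] there.
Hence 'river' is /vobafedʒ/ underlyingly.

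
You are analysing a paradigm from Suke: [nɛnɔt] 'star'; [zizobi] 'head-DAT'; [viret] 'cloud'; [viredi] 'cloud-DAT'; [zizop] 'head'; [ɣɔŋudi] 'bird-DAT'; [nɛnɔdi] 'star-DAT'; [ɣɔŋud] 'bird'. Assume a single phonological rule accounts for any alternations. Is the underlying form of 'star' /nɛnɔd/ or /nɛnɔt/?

The root 'star' surfaces as [nɛnɔdi] and [nɛnɔt], with a stem-final [d] ~ [t] alternation.
But 'bird' keeps [d] in both environments ([ɣɔŋudi], [ɣɔŋud]), so there is no rule changing /d/ to [t] in isolation.
So /t/ is underlying, and a rule of intervocalic voicing — voiceless stops become voiced between vowels — gives [d].

/nɛnɔt/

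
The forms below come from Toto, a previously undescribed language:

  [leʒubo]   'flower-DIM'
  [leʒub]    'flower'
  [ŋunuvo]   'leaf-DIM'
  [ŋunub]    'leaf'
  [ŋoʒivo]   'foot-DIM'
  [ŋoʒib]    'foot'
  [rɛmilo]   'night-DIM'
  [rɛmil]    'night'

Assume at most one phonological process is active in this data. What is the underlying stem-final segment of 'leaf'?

/v/

The root 'leaf' surfaces as [ŋunuvo] and [ŋunub], with a stem-final [v] ~ [b] alternation.
If /b/ were underlying and a rule turned it into [v] before the DIM suffix, 'flower' would also alternate; but it has [b] in both [leʒubo] and [leʒub].
Therefore /v/ is basic and [b] is derived by word-final hardening (voiced fricatives become stops word-finally).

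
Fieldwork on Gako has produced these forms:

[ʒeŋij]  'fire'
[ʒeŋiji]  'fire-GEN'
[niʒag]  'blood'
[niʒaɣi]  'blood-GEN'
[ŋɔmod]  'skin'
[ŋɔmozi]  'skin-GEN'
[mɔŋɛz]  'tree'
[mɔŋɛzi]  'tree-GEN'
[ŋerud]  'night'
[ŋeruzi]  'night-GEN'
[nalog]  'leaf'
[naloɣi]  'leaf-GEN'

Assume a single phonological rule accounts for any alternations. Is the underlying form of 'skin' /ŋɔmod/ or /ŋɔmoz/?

In [ŋɔmod] and [ŋɔmozi] the final segment of 'skin' alternates: [d] ~ [z].
If /z/ were underlying and a rule turned it into [d] in isolation, 'tree' would also alternate; but it has [z] in both [mɔŋɛz] and [mɔŋɛzi].
Therefore /d/ is basic and [z] is derived by intervocalic spirantization (voiced stops become fricatives between vowels).

/ŋɔmod/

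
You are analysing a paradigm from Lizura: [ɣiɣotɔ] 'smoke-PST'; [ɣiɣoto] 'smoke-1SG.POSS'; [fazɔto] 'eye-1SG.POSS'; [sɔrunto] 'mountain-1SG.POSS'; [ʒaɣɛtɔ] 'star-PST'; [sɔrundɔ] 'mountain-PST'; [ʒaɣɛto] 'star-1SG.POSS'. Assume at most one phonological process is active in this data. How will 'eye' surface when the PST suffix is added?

[fazɔtɔ]

The PST suffix surfaces as [-dɔ] and [-tɔ], depending on the final segment of the stem.
By contrast the 1SG.POSS suffix keeps its initial [t] throughout — that segment must be underlying.
So the underlying form is /-dɔ/, and voiced stops become voiceless after a vowel.
After 'eye', which ends in a vowel, the suffix surfaces as [-tɔ], giving [fazɔtɔ].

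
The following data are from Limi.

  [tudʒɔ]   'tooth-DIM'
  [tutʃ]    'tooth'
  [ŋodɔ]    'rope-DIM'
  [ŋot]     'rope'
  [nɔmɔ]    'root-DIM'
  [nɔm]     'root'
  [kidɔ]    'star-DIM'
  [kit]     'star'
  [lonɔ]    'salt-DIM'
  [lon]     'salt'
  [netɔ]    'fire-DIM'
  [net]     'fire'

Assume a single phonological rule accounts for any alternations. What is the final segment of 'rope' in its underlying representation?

The root 'rope' surfaces as [ŋodɔ] and [ŋot], with a stem-final [d] ~ [t] alternation.
If /t/ were underlying and a rule turned it into [d] before the DIM suffix, 'fire' would also alternate; but it has [t] in both [netɔ] and [net].
The underlying segment must be /d/; voiced obstruents become voiceless word-finally, yielding [t] there.

/d/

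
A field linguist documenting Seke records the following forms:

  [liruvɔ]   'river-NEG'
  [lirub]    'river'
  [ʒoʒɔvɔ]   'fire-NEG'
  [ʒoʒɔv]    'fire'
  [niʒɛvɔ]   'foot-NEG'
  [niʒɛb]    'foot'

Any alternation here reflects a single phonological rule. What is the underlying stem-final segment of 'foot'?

/b/

'foot' shows [v] ~ [b] at the end of the stem ([niʒɛvɔ] vs [niʒɛb]).
Compare 'fire', with invariant [v] in [ʒoʒɔvɔ] and [ʒoʒɔv]: an analysis with underlying /v/ and a rule producing [b] in isolation would wrongly predict alternation here too.
The alternation reflects intervocalic spirantization: voiced stops become fricatives between vowels. /b/ is underlying.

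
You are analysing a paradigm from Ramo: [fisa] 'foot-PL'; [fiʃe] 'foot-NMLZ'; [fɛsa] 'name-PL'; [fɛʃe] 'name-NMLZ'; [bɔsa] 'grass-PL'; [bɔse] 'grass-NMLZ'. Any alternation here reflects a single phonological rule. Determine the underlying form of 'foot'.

'foot' shows [s] ~ [ʃ] at the end of the stem ([fisa] vs [fiʃe]).
But 'grass' keeps [s] in both environments ([bɔsa], [bɔse]), so there is no rule changing /s/ to [ʃ] before the NMLZ suffix.
The alternation reflects depalatalization: palato-alveolar /ʃ/ becomes [s] when no front vowel follows. /ʃ/ is underlying.

/fiʃ/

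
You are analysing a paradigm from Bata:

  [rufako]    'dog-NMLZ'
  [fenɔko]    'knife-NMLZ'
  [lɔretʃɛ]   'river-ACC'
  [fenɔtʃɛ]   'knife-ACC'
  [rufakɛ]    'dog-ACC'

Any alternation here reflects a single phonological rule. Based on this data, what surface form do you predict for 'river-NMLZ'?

[lɔreko]

In [fenɔtʃɛ] and [fenɔko] the final segment of 'knife' alternates: [tʃ] ~ [k].
But 'dog' keeps [k] in both environments ([rufakɛ], [rufako]), so there is no rule changing /k/ to [tʃ] before the ACC suffix.
The underlying segment must be /tʃ/; palato-alveolar /tʃ/ becomes [k] when no front vowel follows, yielding [k] there.
From [lɔretʃɛ] the stem 'river' is /lɔretʃ/; when no front vowel follows this yields [lɔreko].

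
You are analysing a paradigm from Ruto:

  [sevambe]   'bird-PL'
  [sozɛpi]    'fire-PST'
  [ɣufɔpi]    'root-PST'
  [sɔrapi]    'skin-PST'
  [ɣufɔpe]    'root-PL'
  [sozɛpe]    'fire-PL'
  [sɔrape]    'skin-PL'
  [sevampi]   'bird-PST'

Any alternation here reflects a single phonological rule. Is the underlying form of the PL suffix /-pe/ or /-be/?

The PL suffix surfaces as [-be] and [-pe], depending on the final segment of the stem.
The PST suffix, which begins with [p], is invariant after every stem; so [p] is not altered by any rule here.
So the underlying form is /-be/, and voiced stops become voiceless after a vowel.

/-be/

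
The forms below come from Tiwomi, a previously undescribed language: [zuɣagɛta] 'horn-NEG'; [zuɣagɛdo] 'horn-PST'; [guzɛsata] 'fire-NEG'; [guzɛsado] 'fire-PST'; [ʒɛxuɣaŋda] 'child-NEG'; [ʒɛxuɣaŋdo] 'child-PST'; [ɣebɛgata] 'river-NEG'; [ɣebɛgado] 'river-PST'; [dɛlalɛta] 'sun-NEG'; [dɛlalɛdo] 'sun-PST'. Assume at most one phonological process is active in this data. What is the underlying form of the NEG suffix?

The NEG suffix surfaces as [-da] and [-ta], depending on the final segment of the stem.
By contrast the PST suffix keeps its initial [d] throughout — that segment must be underlying.
So the underlying form is /-ta/, and voiceless stops become voiced after a nasal.

/-ta/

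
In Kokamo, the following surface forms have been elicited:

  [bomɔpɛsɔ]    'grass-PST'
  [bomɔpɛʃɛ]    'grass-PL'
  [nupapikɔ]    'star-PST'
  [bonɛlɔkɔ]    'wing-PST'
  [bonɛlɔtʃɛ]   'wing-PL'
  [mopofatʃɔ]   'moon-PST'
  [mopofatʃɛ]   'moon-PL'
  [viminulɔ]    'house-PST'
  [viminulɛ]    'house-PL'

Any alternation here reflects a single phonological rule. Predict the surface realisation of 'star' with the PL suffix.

[nupapitʃɛ]

'wing' shows [k] ~ [tʃ] at the end of the stem ([bonɛlɔkɔ] vs [bonɛlɔtʃɛ]).
The stem 'moon' ([mopofatʃɔ], [mopofatʃɛ]) shows [tʃ] unchanged in both environments, so [tʃ] cannot be basic with [k] derived before the PST suffix.
So /k/ is underlying, and a rule of palatalization before a front vowel — /k/ and /s/ become palato-alveolar [tʃ] and [ʃ] before a front vowel — gives [tʃ].
From [nupapikɔ] the stem 'star' is /nupapik/; before a front vowel this yields [nupapitʃɛ].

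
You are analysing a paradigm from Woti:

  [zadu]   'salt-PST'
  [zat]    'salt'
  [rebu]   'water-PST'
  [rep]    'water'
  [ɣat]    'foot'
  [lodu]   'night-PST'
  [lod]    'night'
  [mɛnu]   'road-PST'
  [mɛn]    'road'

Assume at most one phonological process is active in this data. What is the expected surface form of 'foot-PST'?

[ɣadu]

'salt' shows [d] ~ [t] at the end of the stem ([zadu] vs [zat]).
If /d/ were underlying and a rule turned it into [t] in isolation, 'night' would also alternate; but it has [d] in both [lodu] and [lod].
The alternation reflects intervocalic voicing: voiceless stops become voiced between vowels. /t/ is underlying.
The one attested form of 'foot', [ɣat], shows underlying /ɣat/. Applying the same rule between vowels gives [ɣadu].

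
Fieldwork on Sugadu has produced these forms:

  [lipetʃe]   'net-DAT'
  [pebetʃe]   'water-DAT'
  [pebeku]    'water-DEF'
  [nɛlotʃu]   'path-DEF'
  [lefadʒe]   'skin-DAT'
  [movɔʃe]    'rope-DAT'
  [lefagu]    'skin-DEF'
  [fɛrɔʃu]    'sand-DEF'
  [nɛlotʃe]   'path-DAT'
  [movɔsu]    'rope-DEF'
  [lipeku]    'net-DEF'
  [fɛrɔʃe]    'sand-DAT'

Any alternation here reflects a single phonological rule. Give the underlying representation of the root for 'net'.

/lipek/

The root 'net' surfaces as [lipetʃe] and [lipeku], with a stem-final [tʃ] ~ [k] alternation.
Compare 'path', with invariant [tʃ] in [nɛlotʃe] and [nɛlotʃu]: an analysis with underlying /tʃ/ and a rule producing [k] before the DEF suffix would wrongly predict alternation here too.
The underlying segment must be /k/; /k/, /g/ and /s/ become palato-alveolar [tʃ], [dʒ] and [ʃ] before a front vowel, yielding [tʃ] there.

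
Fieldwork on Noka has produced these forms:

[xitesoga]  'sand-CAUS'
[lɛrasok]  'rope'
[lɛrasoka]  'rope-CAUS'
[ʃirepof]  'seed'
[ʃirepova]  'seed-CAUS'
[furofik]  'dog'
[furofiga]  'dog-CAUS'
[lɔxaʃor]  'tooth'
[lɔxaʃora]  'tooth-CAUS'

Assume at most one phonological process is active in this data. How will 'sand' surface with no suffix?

'dog' shows [k] ~ [g] at the end of the stem ([furofik] vs [furofiga]).
Compare 'rope', with invariant [k] in [lɛrasok] and [lɛrasoka]: an analysis with underlying /k/ and a rule producing [g] before the CAUS suffix would wrongly predict alternation here too.
So /g/ is underlying, and a rule of word-final obstruent devoicing — voiced obstruents become voiceless word-finally — gives [k].
From [xitesoga] the stem 'sand' is /xitesog/; word-finally this yields [xitesok].

[xitesok]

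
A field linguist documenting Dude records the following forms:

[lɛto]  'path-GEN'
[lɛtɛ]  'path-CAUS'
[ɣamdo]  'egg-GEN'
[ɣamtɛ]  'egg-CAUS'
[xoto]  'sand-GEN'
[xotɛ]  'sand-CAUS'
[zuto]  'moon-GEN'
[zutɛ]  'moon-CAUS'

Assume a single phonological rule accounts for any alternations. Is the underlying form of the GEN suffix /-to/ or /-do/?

/-do/

The GEN morpheme has two allomorphs, [-do] and [-to].
By contrast the CAUS suffix keeps its initial [t] throughout — that segment must be underlying.
The GEN suffix is therefore /-do/ underlyingly, with post-vocalic devoicing: voiced stops become voiceless after a vowel.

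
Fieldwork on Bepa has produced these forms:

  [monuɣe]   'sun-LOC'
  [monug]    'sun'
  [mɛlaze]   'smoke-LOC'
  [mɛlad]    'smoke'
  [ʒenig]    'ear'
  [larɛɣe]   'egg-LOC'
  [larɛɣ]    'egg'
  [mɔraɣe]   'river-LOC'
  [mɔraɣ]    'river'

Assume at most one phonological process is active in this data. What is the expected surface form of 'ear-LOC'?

[ʒeniɣe]

The root 'sun' surfaces as [monuɣe] and [monug], with a stem-final [ɣ] ~ [g] alternation.
But 'egg' keeps [ɣ] in both environments ([larɛɣe], [larɛɣ]), so there is no rule changing /ɣ/ to [g] in isolation.
The alternation reflects intervocalic spirantization: voiced stops become fricatives between vowels. /g/ is underlying.
From [ʒenig] the stem 'ear' is /ʒenig/; between vowels this yields [ʒeniɣe].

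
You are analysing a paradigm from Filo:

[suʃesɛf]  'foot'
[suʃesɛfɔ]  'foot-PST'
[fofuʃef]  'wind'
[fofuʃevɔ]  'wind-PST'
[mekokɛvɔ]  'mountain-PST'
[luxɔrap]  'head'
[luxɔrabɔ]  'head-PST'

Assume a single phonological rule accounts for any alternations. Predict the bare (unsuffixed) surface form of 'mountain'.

The root 'wind' surfaces as [fofuʃef] and [fofuʃevɔ], with a stem-final [f] ~ [v] alternation.
If /f/ were underlying and a rule turned it into [v] before the PST suffix, 'foot' would also alternate; but it has [f] in both [suʃesɛf] and [suʃesɛfɔ].
Therefore /v/ is basic and [f] is derived by word-final obstruent devoicing (voiced obstruents become voiceless word-finally).
The one attested form of 'mountain', [mekokɛvɔ], shows underlying /mekokɛv/. Applying the same rule word-finally gives [mekokɛf].

[mekokɛf]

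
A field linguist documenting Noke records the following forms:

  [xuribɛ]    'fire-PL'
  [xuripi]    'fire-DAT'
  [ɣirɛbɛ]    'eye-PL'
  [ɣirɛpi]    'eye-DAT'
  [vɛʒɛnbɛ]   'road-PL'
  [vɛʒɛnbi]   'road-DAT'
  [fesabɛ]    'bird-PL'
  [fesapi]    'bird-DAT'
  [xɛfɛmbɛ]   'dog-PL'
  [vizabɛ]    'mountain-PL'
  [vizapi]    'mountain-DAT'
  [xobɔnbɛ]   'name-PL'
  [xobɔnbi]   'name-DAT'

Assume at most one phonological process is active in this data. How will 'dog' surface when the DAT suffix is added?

The DAT suffix surfaces as [-bi] and [-pi], depending on the final segment of the stem.
By contrast the PL suffix keeps its initial [b] throughout — that segment must be underlying.
So the underlying form is /-pi/, and voiceless stops become voiced after a nasal.
After 'dog', which ends in a nasal, the suffix surfaces as [-bi], giving [xɛfɛmbi].

[xɛfɛmbi]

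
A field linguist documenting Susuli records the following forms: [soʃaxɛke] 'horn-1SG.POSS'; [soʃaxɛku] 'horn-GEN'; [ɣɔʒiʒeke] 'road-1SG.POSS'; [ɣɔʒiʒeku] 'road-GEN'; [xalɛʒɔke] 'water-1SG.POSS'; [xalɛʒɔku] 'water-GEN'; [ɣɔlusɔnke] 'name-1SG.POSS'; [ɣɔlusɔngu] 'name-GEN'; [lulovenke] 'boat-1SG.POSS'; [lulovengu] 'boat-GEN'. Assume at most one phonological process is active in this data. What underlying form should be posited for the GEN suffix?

The GEN suffix surfaces as [-gu] and [-ku], depending on the final segment of the stem.
By contrast the 1SG.POSS suffix keeps its initial [k] throughout — that segment must be underlying.
So the underlying form is /-gu/, and voiced stops become voiceless after a vowel.

/-gu/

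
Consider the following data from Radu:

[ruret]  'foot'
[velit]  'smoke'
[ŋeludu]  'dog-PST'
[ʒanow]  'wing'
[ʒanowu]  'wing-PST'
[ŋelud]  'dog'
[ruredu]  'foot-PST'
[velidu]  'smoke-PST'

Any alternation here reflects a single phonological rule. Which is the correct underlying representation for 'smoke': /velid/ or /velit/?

/velit/

In [velidu] and [velit] the final segment of 'smoke' alternates: [d] ~ [t].
If /d/ were underlying and a rule turned it into [t] in isolation, 'dog' would also alternate; but it has [d] in both [ŋeludu] and [ŋelud].
So /t/ is underlying, and a rule of intervocalic voicing — voiceless stops become voiced between vowels — gives [d].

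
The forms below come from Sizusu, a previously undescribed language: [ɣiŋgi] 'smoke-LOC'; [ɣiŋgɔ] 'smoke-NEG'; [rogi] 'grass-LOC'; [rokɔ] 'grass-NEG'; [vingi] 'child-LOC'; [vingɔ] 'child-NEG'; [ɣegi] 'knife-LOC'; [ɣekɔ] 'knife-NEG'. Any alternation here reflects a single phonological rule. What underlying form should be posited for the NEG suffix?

The NEG morpheme has two allomorphs, [-gɔ] and [-kɔ].
By contrast the LOC suffix keeps its initial [g] throughout — that segment must be underlying.
So the underlying form is /-kɔ/, and voiceless stops become voiced after a nasal.

/-kɔ/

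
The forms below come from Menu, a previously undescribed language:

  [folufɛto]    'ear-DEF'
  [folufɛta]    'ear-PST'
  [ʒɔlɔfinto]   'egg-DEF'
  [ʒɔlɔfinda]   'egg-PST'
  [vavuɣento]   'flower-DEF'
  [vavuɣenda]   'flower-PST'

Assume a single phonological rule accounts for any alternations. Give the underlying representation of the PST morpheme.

/-da/

The PST morpheme has two allomorphs, [-da] and [-ta].
By contrast the DEF suffix keeps its initial [t] throughout — that segment must be underlying.
The PST suffix is therefore /-da/ underlyingly, with post-vocalic devoicing: voiced stops become voiceless after a vowel.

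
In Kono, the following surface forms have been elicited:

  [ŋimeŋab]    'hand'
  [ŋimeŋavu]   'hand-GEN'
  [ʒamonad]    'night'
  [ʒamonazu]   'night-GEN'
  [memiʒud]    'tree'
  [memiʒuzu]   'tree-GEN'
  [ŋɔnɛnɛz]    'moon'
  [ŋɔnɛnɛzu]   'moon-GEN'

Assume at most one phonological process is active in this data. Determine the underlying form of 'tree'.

/memiʒud/

In [memiʒud] and [memiʒuzu] the final segment of 'tree' alternates: [d] ~ [z].
But 'moon' keeps [z] in both environments ([ŋɔnɛnɛz], [ŋɔnɛnɛzu]), so there is no rule changing /z/ to [d] in isolation.
So /d/ is underlying, and a rule of intervocalic spirantization — voiced stops become fricatives between vowels — gives [z].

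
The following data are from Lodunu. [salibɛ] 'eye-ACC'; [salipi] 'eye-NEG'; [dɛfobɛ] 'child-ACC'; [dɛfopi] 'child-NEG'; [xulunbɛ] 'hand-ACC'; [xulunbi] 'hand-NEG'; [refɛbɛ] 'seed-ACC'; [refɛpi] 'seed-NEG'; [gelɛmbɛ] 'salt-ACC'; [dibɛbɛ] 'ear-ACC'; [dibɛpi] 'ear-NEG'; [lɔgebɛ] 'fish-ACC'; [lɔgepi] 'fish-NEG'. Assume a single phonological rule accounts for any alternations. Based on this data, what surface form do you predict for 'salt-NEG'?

[gelɛmbi]

The NEG morpheme has two allomorphs, [-bi] and [-pi].
The ACC suffix, which begins with [b], is invariant after every stem; so [b] is not altered by any rule here.
So the underlying form is /-pi/, and voiceless stops become voiced after a nasal.
After 'salt', which ends in a nasal, the suffix surfaces as [-bi], giving [gelɛmbi].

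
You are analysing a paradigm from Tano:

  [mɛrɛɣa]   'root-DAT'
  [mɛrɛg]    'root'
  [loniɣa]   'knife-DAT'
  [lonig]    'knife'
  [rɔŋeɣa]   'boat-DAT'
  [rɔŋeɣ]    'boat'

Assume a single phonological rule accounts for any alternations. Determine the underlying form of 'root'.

/mɛrɛg/

The root 'root' surfaces as [mɛrɛɣa] and [mɛrɛg], with a stem-final [ɣ] ~ [g] alternation.
Compare 'boat', with invariant [ɣ] in [rɔŋeɣa] and [rɔŋeɣ]: an analysis with underlying /ɣ/ and a rule producing [g] in isolation would wrongly predict alternation here too.
The alternation reflects intervocalic spirantization: voiced stops become fricatives between vowels. /g/ is underlying.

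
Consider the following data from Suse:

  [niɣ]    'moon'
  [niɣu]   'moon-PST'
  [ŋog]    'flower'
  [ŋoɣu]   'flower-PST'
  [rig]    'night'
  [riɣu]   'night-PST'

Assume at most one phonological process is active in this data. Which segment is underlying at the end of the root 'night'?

/g/

In [rig] and [riɣu] the final segment of 'night' alternates: [g] ~ [ɣ].
If /ɣ/ were underlying and a rule turned it into [g] in isolation, 'moon' would also alternate; but it has [ɣ] in both [niɣ] and [niɣu].
The underlying segment must be /g/; voiced stops become fricatives between vowels, yielding [ɣ] there.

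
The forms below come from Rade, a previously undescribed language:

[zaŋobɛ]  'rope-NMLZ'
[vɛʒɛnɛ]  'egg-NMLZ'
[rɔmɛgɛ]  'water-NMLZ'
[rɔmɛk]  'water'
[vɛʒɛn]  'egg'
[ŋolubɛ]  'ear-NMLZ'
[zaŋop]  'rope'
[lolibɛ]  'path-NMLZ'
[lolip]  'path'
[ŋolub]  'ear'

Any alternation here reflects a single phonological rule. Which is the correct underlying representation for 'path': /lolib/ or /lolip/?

In [lolip] and [lolibɛ] the final segment of 'path' alternates: [p] ~ [b].
Compare 'ear', with invariant [b] in [ŋolub] and [ŋolubɛ]: an analysis with underlying /b/ and a rule producing [p] in isolation would wrongly predict alternation here too.
So /p/ is underlying, and a rule of intervocalic voicing — voiceless stops become voiced between vowels — gives [b].

/lolip/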